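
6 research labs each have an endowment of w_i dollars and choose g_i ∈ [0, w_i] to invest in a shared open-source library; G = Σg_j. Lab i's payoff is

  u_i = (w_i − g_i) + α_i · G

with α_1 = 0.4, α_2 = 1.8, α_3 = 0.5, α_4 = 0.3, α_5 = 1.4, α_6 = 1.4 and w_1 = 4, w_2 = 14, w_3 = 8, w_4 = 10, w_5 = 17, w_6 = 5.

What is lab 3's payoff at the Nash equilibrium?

∂u_i/∂g_i = α_i − 1, so lab i contributes w_i if α_i > 1, else 0.
α_i > 1 for i ∈ {2, 5, 6}; NE contributions (0, 14, 0, 0, 17, 5), G = 36.
u_3 = (8 − 0) + 0.5·36 = 26.

26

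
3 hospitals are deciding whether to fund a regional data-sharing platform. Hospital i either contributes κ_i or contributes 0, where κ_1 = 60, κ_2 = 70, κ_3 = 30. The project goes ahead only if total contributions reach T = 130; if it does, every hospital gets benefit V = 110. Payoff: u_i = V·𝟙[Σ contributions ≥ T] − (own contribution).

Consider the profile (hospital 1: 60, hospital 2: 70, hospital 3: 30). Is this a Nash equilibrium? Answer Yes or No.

Total = 160 ≥ 130: provided.
Hospital 1 (pledges 60, payoff 50): dropping to 0 → total 100, payoff 0. No gain.
Hospital 2 (pledges 70, payoff 40): dropping to 0 → total 90, payoff 0. No gain.
Hospital 3 (pledges 30, payoff 80): dropping to 0 → total 130, payoff 110. Profitable deviation.

No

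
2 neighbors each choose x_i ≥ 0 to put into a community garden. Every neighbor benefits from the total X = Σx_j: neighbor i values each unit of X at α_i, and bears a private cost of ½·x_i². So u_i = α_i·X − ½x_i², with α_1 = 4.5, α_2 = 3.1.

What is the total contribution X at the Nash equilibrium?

7.6

Neighbor i's FOC: ∂u_i/∂x_i = α_i − x_i = 0, so x_i* = α_i.
NE contributions = (4.5, 3.1); X = 7.6.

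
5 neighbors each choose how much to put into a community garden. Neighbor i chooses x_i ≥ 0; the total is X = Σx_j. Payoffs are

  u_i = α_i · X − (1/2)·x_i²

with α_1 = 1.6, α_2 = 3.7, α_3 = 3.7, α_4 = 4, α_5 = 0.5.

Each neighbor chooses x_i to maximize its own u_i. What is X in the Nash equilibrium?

Neighbor i's FOC: ∂u_i/∂x_i = α_i − x_i = 0, so x_i* = α_i.
NE contributions = (1.6, 3.7, 3.7, 4, 0.5); X = 13.5.

13.5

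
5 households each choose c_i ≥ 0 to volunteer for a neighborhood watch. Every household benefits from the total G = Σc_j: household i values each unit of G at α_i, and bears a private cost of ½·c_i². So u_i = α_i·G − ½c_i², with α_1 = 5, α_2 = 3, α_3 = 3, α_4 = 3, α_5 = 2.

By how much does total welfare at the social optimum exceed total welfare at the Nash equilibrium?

Household i's FOC: ∂u_i/∂c_i = α_i − c_i = 0, so c_i* = α_i.
NE contributions = (5, 3, 3, 3, 2); G = 16.
W^NE = (Σα)·G − ½Σα_i² = 16² − ½·56 = 228.
Planner sets c_i = Σα_j = 16 for every i, so G^SO = 5·16 = 80.
W^SO = (Σα)·G^SO − ½·5·(Σα)² = (5/2)·16² = 640.
Deadweight loss = W^SO − W^NE = 412.

412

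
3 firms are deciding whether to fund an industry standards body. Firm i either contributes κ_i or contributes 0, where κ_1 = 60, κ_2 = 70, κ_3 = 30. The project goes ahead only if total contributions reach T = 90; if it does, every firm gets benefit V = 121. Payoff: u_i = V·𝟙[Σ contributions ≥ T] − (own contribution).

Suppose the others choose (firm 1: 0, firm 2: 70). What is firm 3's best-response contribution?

Others' total = 70. Contributing 30 brings total to 100 ≥ 90: gain V − κ_3 = 91.
Best response: 30.

30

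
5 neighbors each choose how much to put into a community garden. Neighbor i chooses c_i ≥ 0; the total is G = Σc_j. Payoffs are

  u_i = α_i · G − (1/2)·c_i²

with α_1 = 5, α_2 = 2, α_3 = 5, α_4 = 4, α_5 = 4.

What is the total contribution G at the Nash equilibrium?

20

Neighbor i's FOC: ∂u_i/∂c_i = α_i − c_i = 0, so c_i* = α_i.
NE contributions = (5, 2, 5, 4, 4); G = 20.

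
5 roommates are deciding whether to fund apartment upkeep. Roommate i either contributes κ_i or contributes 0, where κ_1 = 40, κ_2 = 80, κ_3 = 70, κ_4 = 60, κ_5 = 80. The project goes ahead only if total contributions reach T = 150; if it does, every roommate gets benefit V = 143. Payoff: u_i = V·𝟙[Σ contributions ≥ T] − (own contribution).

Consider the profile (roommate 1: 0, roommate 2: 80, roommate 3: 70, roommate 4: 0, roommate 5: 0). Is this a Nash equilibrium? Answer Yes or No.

Yes

Total = 150 ≥ 150: provided.
Roommate 1 (pledges 0, payoff 143): pledging 40 → total 190, payoff 103. No gain.
Roommate 2 (pledges 80, payoff 63): dropping to 0 → total 70, payoff 0. No gain.
Roommate 3 (pledges 70, payoff 73): dropping to 0 → total 80, payoff 0. No gain.
Roommate 4 (pledges 0, payoff 143): pledging 60 → total 210, payoff 83. No gain.
Roommate 5 (pledges 0, payoff 143): pledging 80 → total 230, payoff 63. No gain.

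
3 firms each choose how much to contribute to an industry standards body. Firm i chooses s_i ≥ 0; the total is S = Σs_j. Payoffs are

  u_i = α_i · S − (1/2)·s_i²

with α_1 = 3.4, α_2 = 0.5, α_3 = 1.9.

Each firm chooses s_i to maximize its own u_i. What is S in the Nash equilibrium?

5.8

Firm i's FOC: ∂u_i/∂s_i = α_i − s_i = 0, so s_i* = α_i.
NE contributions = (3.4, 0.5, 1.9); S = 5.8.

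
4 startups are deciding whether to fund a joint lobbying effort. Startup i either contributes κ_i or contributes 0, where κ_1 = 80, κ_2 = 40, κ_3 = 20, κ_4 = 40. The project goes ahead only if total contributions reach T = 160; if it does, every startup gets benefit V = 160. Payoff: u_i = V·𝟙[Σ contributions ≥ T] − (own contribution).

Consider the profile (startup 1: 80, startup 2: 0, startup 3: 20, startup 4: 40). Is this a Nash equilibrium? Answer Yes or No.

Total = 140 < 160: not provided.
Startup 1 (pledges 80, payoff -80): dropping to 0 → total 60, payoff 0. Profitable deviation.

No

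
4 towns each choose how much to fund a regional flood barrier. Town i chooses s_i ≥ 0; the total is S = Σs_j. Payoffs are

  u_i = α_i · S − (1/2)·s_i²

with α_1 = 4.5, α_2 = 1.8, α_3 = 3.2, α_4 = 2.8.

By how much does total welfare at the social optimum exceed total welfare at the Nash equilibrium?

172.075

Town i's FOC: ∂u_i/∂s_i = α_i − s_i = 0, so s_i* = α_i.
NE contributions = (4.5, 1.8, 3.2, 2.8); S = 12.3.
W^NE = (Σα)·S − ½Σα_i² = 12.3² − ½·41.57 = 130.505.
Planner sets s_i = Σα_j = 12.3 for every i, so S^SO = 4·12.3 = 49.2.
W^SO = (Σα)·S^SO − ½·4·(Σα)² = (4/2)·12.3² = 302.58.
Deadweight loss = W^SO − W^NE = 172.075.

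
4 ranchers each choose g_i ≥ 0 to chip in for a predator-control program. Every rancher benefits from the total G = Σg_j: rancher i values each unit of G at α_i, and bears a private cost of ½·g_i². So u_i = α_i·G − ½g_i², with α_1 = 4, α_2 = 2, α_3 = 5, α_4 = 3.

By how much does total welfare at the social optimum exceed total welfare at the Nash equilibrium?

Rancher i's FOC: ∂u_i/∂g_i = α_i − g_i = 0, so g_i* = α_i.
NE contributions = (4, 2, 5, 3); G = 14.
W^NE = (Σα)·G − ½Σα_i² = 14² − ½·54 = 169.
Planner sets g_i = Σα_j = 14 for every i, so G^SO = 4·14 = 56.
W^SO = (Σα)·G^SO − ½·4·(Σα)² = (4/2)·14² = 392.
Deadweight loss = W^SO − W^NE = 223.

223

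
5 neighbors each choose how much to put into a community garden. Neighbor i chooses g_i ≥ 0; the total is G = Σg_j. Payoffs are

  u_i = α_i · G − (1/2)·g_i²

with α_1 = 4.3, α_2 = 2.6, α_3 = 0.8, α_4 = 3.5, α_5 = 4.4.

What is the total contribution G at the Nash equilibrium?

15.6

Neighbor i's FOC: ∂u_i/∂g_i = α_i − g_i = 0, so g_i* = α_i.
NE contributions = (4.3, 2.6, 0.8, 3.5, 4.4); G = 15.6.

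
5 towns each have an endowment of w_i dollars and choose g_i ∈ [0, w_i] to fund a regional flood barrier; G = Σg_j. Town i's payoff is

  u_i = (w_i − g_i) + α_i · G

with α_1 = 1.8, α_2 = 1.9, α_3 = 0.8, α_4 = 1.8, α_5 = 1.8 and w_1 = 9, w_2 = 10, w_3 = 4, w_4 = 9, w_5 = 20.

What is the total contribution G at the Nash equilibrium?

∂u_i/∂g_i = α_i − 1, so town i contributes w_i if α_i > 1, else 0.
α_i > 1 for i ∈ {1, 2, 4, 5}; NE contributions (9, 10, 0, 9, 20), G = 48.

48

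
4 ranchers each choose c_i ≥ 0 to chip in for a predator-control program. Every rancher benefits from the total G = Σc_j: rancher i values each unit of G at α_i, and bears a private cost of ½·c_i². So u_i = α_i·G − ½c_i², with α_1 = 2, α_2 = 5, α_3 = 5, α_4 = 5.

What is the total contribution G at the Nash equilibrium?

Rancher i's FOC: ∂u_i/∂c_i = α_i − c_i = 0, so c_i* = α_i.
NE contributions = (2, 5, 5, 5); G = 17.

17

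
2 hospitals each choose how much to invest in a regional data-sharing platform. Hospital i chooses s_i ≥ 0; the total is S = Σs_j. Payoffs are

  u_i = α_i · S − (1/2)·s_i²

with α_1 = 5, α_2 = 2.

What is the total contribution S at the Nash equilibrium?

7

Hospital i's FOC: ∂u_i/∂s_i = α_i − s_i = 0, so s_i* = α_i.
NE contributions = (5, 2); S = 7.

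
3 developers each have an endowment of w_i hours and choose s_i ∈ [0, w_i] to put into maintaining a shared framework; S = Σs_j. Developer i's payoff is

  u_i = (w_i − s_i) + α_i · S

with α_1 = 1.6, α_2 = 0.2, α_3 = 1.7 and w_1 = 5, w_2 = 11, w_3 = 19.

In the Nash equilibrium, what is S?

24

∂u_i/∂s_i = α_i − 1, so developer i contributes w_i if α_i > 1, else 0.
α_i > 1 for i ∈ {1, 3}; NE contributions (5, 0, 19), S = 24.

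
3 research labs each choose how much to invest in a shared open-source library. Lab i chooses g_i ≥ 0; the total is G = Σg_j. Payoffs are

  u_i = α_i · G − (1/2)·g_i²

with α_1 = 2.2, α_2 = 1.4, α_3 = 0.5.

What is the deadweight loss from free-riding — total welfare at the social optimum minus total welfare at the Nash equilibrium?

11.93

Lab i's FOC: ∂u_i/∂g_i = α_i − g_i = 0, so g_i* = α_i.
NE contributions = (2.2, 1.4, 0.5); G = 4.1.
W^NE = (Σα)·G − ½Σα_i² = 4.1² − ½·7.05 = 13.285.
Planner sets g_i = Σα_j = 4.1 for every i, so G^SO = 3·4.1 = 12.3.
W^SO = (Σα)·G^SO − ½·3·(Σα)² = (3/2)·4.1² = 25.215.
Deadweight loss = W^SO − W^NE = 11.93.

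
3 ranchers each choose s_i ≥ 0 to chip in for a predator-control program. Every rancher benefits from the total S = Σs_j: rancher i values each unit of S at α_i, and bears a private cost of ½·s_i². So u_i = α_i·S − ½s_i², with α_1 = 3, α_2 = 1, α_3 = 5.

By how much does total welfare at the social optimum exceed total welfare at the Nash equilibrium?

Rancher i's FOC: ∂u_i/∂s_i = α_i − s_i = 0, so s_i* = α_i.
NE contributions = (3, 1, 5); S = 9.
W^NE = (Σα)·S − ½Σα_i² = 9² − ½·35 = 63.5.
Planner sets s_i = Σα_j = 9 for every i, so S^SO = 3·9 = 27.
W^SO = (Σα)·S^SO − ½·3·(Σα)² = (3/2)·9² = 121.5.
Deadweight loss = W^SO − W^NE = 58.

58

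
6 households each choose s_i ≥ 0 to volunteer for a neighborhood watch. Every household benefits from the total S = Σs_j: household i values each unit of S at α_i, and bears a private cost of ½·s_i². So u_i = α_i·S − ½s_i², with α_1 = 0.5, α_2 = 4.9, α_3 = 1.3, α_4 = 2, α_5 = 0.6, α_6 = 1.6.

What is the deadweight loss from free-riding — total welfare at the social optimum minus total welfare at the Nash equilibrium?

254.055

Household i's FOC: ∂u_i/∂s_i = α_i − s_i = 0, so s_i* = α_i.
NE contributions = (0.5, 4.9, 1.3, 2, 0.6, 1.6); S = 10.9.
W^NE = (Σα)·S − ½Σα_i² = 10.9² − ½·32.87 = 102.375.
Planner sets s_i = Σα_j = 10.9 for every i, so S^SO = 6·10.9 = 65.4.
W^SO = (Σα)·S^SO − ½·6·(Σα)² = (6/2)·10.9² = 356.43.
Deadweight loss = W^SO − W^NE = 254.055.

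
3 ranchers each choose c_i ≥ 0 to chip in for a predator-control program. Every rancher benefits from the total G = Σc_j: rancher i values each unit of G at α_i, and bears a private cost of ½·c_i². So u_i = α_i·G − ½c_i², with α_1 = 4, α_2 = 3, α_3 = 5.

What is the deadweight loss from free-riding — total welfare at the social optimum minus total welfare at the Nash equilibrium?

Rancher i's FOC: ∂u_i/∂c_i = α_i − c_i = 0, so c_i* = α_i.
NE contributions = (4, 3, 5); G = 12.
W^NE = (Σα)·G − ½Σα_i² = 12² − ½·50 = 119.
Planner sets c_i = Σα_j = 12 for every i, so G^SO = 3·12 = 36.
W^SO = (Σα)·G^SO − ½·3·(Σα)² = (3/2)·12² = 216.
Deadweight loss = W^SO − W^NE = 97.

97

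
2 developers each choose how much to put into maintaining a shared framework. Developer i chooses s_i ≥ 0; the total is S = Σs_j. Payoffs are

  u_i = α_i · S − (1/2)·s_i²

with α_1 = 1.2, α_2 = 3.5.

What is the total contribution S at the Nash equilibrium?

4.7

Developer i's FOC: ∂u_i/∂s_i = α_i − s_i = 0, so s_i* = α_i.
NE contributions = (1.2, 3.5); S = 4.7.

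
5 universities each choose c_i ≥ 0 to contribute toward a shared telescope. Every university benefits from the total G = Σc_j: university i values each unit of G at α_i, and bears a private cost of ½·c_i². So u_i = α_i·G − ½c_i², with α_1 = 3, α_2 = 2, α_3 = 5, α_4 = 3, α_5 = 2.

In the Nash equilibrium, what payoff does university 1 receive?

University i's FOC: ∂u_i/∂c_i = α_i − c_i = 0, so c_i* = α_i.
NE contributions = (3, 2, 5, 3, 2); G = 15.
u_1 = α_1·G − ½·(c_1)² = 3·15 − ½·3² = 40.5.

40.5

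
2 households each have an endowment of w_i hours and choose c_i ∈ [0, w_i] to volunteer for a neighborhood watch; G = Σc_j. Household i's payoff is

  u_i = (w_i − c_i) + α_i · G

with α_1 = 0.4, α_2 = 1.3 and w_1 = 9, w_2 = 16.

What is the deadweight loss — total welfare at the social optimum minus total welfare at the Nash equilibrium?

∂u_i/∂c_i = α_i − 1, so household i contributes w_i if α_i > 1, else 0.
α_i > 1 for i ∈ {2}; NE contributions (0, 16), G = 16.
W^NE = Σw_i − G^NE + (Σα_i)·G^NE = 25 + 0.7·16 = 36.2.
Planner: ∂(Σu_j)/∂c_i = Σα_j − 1 = 0.7 > 0, so everyone contributes w_i; G^SO = 25, W^SO = 25 + 0.7·25 = 42.5.
Deadweight loss = 6.3.

6.3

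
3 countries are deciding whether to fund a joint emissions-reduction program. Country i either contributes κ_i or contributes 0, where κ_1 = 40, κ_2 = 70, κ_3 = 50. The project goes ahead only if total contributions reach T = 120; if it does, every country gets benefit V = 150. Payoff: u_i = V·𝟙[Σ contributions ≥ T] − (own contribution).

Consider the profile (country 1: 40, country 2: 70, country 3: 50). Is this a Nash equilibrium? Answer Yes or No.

No

Total = 160 ≥ 120: provided.
Country 1 (pledges 40, payoff 110): dropping to 0 → total 120, payoff 150. Profitable deviation.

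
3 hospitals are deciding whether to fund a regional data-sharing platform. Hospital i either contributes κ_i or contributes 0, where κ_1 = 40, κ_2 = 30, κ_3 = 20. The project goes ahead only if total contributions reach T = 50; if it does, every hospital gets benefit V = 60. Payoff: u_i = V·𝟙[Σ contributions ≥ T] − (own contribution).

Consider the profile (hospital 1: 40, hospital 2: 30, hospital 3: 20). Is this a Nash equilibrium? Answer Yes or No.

Total = 90 ≥ 50: provided.
Hospital 1 (pledges 40, payoff 20): dropping to 0 → total 50, payoff 60. Profitable deviation.

No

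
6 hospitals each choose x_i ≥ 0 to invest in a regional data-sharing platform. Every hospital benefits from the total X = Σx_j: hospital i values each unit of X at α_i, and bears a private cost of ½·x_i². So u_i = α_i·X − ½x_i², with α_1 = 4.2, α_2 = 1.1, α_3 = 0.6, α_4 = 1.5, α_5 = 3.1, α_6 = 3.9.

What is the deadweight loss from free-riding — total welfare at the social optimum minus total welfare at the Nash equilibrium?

437.86

Hospital i's FOC: ∂u_i/∂x_i = α_i − x_i = 0, so x_i* = α_i.
NE contributions = (4.2, 1.1, 0.6, 1.5, 3.1, 3.9); X = 14.4.
W^NE = (Σα)·X − ½Σα_i² = 14.4² − ½·46.28 = 184.22.
Planner sets x_i = Σα_j = 14.4 for every i, so X^SO = 6·14.4 = 86.4.
W^SO = (Σα)·X^SO − ½·6·(Σα)² = (6/2)·14.4² = 622.08.
Deadweight loss = W^SO − W^NE = 437.86.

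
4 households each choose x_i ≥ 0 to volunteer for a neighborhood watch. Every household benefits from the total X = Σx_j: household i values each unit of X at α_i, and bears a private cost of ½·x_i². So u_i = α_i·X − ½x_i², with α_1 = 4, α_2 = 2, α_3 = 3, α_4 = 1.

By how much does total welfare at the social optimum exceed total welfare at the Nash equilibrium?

Household i's FOC: ∂u_i/∂x_i = α_i − x_i = 0, so x_i* = α_i.
NE contributions = (4, 2, 3, 1); X = 10.
W^NE = (Σα)·X − ½Σα_i² = 10² − ½·30 = 85.
Planner sets x_i = Σα_j = 10 for every i, so X^SO = 4·10 = 40.
W^SO = (Σα)·X^SO − ½·4·(Σα)² = (4/2)·10² = 200.
Deadweight loss = W^SO − W^NE = 115.

115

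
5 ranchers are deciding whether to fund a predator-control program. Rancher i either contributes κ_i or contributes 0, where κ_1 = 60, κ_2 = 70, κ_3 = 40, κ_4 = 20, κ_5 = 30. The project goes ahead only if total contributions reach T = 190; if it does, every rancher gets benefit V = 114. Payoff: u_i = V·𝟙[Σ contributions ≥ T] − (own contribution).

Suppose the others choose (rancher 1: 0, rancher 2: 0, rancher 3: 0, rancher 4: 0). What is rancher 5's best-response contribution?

Others' total = 0. Even contributing 30 gives 30 < 190: no benefit either way.
Best response: 0.

0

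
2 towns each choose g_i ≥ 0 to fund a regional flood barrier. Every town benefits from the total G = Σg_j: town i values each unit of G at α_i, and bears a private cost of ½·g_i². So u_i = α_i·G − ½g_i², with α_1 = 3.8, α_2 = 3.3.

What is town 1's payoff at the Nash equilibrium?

Town i's FOC: ∂u_i/∂g_i = α_i − g_i = 0, so g_i* = α_i.
NE contributions = (3.8, 3.3); G = 7.1.
u_1 = α_1·G − ½·(g_1)² = 3.8·7.1 − ½·3.8² = 19.76.

19.76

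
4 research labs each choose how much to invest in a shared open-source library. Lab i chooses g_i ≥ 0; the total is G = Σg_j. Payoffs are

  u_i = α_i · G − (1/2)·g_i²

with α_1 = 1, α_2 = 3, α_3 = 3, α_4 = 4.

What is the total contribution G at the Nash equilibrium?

11

Lab i's FOC: ∂u_i/∂g_i = α_i − g_i = 0, so g_i* = α_i.
NE contributions = (1, 3, 3, 4); G = 11.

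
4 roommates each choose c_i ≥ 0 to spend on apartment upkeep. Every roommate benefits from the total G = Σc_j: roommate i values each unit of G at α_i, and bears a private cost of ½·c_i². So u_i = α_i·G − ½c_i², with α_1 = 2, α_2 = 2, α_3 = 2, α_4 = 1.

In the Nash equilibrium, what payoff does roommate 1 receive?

Roommate i's FOC: ∂u_i/∂c_i = α_i − c_i = 0, so c_i* = α_i.
NE contributions = (2, 2, 2, 1); G = 7.
u_1 = α_1·G − ½·(c_1)² = 2·7 − ½·2² = 12.

12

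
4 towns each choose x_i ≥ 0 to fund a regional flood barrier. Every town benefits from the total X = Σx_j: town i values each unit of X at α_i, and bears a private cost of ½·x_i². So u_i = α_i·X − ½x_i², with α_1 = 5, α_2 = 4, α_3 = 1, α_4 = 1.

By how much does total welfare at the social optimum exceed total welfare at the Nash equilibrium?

Town i's FOC: ∂u_i/∂x_i = α_i − x_i = 0, so x_i* = α_i.
NE contributions = (5, 4, 1, 1); X = 11.
W^NE = (Σα)·X − ½Σα_i² = 11² − ½·43 = 99.5.
Planner sets x_i = Σα_j = 11 for every i, so X^SO = 4·11 = 44.
W^SO = (Σα)·X^SO − ½·4·(Σα)² = (4/2)·11² = 242.
Deadweight loss = W^SO − W^NE = 142.5.

142.5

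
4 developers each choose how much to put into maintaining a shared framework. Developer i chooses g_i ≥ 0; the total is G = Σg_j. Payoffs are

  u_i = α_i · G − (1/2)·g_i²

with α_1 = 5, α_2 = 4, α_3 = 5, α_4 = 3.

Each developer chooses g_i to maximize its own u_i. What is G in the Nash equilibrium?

Developer i's FOC: ∂u_i/∂g_i = α_i − g_i = 0, so g_i* = α_i.
NE contributions = (5, 4, 5, 3); G = 17.

17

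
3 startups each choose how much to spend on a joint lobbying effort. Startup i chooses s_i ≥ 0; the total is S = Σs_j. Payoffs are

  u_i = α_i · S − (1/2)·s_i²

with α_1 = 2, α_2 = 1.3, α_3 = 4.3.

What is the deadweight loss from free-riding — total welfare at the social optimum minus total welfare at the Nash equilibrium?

Startup i's FOC: ∂u_i/∂s_i = α_i − s_i = 0, so s_i* = α_i.
NE contributions = (2, 1.3, 4.3); S = 7.6.
W^NE = (Σα)·S − ½Σα_i² = 7.6² − ½·24.18 = 45.67.
Planner sets s_i = Σα_j = 7.6 for every i, so S^SO = 3·7.6 = 22.8.
W^SO = (Σα)·S^SO − ½·3·(Σα)² = (3/2)·7.6² = 86.64.
Deadweight loss = W^SO − W^NE = 40.97.

40.97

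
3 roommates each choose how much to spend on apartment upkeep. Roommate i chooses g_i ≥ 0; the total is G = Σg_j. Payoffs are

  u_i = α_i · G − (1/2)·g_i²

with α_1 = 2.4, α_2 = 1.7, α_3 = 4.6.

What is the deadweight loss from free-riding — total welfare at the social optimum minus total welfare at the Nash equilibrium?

Roommate i's FOC: ∂u_i/∂g_i = α_i − g_i = 0, so g_i* = α_i.
NE contributions = (2.4, 1.7, 4.6); G = 8.7.
W^NE = (Σα)·G − ½Σα_i² = 8.7² − ½·29.81 = 60.785.
Planner sets g_i = Σα_j = 8.7 for every i, so G^SO = 3·8.7 = 26.1.
W^SO = (Σα)·G^SO − ½·3·(Σα)² = (3/2)·8.7² = 113.535.
Deadweight loss = W^SO − W^NE = 52.75.

52.75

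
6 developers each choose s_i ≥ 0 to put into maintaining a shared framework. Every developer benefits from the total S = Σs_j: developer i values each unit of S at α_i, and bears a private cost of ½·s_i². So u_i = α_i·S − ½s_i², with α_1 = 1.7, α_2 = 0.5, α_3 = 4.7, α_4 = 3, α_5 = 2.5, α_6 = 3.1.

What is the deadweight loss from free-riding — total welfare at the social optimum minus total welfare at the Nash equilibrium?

505.545

Developer i's FOC: ∂u_i/∂s_i = α_i − s_i = 0, so s_i* = α_i.
NE contributions = (1.7, 0.5, 4.7, 3, 2.5, 3.1); S = 15.5.
W^NE = (Σα)·S − ½Σα_i² = 15.5² − ½·50.09 = 215.205.
Planner sets s_i = Σα_j = 15.5 for every i, so S^SO = 6·15.5 = 93.
W^SO = (Σα)·S^SO − ½·6·(Σα)² = (6/2)·15.5² = 720.75.
Deadweight loss = W^SO − W^NE = 505.545.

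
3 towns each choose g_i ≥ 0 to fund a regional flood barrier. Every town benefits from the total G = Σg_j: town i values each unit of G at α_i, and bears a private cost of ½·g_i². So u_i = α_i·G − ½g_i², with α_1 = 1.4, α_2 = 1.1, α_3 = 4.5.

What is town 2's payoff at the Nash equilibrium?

7.095

Town i's FOC: ∂u_i/∂g_i = α_i − g_i = 0, so g_i* = α_i.
NE contributions = (1.4, 1.1, 4.5); G = 7.
u_2 = α_2·G − ½·(g_2)² = 1.1·7 − ½·1.1² = 7.095.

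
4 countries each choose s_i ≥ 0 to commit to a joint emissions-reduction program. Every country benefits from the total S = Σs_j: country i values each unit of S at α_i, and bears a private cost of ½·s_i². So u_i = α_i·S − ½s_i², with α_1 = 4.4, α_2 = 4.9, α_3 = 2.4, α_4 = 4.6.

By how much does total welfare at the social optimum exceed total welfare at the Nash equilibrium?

300.835

Country i's FOC: ∂u_i/∂s_i = α_i − s_i = 0, so s_i* = α_i.
NE contributions = (4.4, 4.9, 2.4, 4.6); S = 16.3.
W^NE = (Σα)·S − ½Σα_i² = 16.3² − ½·70.29 = 230.545.
Planner sets s_i = Σα_j = 16.3 for every i, so S^SO = 4·16.3 = 65.2.
W^SO = (Σα)·S^SO − ½·4·(Σα)² = (4/2)·16.3² = 531.38.
Deadweight loss = W^SO − W^NE = 300.835.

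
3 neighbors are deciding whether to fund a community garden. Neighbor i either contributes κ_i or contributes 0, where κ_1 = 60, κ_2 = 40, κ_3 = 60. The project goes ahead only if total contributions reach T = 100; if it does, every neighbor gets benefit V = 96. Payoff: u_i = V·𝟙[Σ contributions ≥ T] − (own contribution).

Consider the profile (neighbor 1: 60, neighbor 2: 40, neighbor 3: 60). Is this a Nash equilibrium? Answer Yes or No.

No

Total = 160 ≥ 100: provided.
Neighbor 1 (pledges 60, payoff 36): dropping to 0 → total 100, payoff 96. Profitable deviation.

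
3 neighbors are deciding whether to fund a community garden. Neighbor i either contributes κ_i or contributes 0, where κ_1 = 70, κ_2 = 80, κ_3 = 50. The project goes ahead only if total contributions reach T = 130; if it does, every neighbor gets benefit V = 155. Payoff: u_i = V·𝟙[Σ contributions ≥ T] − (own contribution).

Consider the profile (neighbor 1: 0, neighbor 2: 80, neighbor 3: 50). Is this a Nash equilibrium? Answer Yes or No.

Total = 130 ≥ 130: provided.
Neighbor 1 (pledges 0, payoff 155): pledging 70 → total 200, payoff 85. No gain.
Neighbor 2 (pledges 80, payoff 75): dropping to 0 → total 50, payoff 0. No gain.
Neighbor 3 (pledges 50, payoff 105): dropping to 0 → total 80, payoff 0. No gain.

Yes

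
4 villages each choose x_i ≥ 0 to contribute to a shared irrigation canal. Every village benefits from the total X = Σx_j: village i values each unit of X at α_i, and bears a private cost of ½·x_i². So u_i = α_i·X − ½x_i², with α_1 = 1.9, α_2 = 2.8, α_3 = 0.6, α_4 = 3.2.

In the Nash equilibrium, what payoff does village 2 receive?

19.88

Village i's FOC: ∂u_i/∂x_i = α_i − x_i = 0, so x_i* = α_i.
NE contributions = (1.9, 2.8, 0.6, 3.2); X = 8.5.
u_2 = α_2·X − ½·(x_2)² = 2.8·8.5 − ½·2.8² = 19.88.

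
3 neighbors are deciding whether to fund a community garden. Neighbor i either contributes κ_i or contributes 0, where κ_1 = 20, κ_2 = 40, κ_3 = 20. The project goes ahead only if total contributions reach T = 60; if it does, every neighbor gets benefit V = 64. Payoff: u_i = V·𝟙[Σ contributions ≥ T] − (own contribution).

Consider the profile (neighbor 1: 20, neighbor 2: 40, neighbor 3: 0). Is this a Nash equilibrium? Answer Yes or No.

Total = 60 ≥ 60: provided.
Neighbor 1 (pledges 20, payoff 44): dropping to 0 → total 40, payoff 0. No gain.
Neighbor 2 (pledges 40, payoff 24): dropping to 0 → total 20, payoff 0. No gain.
Neighbor 3 (pledges 0, payoff 64): pledging 20 → total 80, payoff 44. No gain.

Yes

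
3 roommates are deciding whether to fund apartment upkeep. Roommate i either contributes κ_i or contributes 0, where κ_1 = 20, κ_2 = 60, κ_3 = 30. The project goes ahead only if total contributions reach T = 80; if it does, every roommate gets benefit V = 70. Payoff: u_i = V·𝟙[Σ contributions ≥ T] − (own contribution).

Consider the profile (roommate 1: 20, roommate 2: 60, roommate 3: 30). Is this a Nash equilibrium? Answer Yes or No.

No

Total = 110 ≥ 80: provided.
Roommate 1 (pledges 20, payoff 50): dropping to 0 → total 90, payoff 70. Profitable deviation.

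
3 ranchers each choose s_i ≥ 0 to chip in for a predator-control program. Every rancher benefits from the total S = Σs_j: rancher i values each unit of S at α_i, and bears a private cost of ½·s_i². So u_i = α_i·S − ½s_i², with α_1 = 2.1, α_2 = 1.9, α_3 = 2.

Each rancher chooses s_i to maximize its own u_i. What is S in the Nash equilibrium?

6

Rancher i's FOC: ∂u_i/∂s_i = α_i − s_i = 0, so s_i* = α_i.
NE contributions = (2.1, 1.9, 2); S = 6.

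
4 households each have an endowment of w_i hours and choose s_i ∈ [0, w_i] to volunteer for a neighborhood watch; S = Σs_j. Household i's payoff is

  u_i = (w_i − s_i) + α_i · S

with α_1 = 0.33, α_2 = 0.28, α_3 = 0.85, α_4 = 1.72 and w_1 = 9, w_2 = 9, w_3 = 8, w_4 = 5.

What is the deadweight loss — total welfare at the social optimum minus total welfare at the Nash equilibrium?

∂u_i/∂s_i = α_i − 1, so household i contributes w_i if α_i > 1, else 0.
α_i > 1 for i ∈ {4}; NE contributions (0, 0, 0, 5), S = 5.
W^NE = Σw_i − S^NE + (Σα_i)·S^NE = 31 + 2.18·5 = 41.9.
Planner: ∂(Σu_j)/∂s_i = Σα_j − 1 = 2.18 > 0, so everyone contributes w_i; S^SO = 31, W^SO = 31 + 2.18·31 = 98.58.
Deadweight loss = 56.68.

56.68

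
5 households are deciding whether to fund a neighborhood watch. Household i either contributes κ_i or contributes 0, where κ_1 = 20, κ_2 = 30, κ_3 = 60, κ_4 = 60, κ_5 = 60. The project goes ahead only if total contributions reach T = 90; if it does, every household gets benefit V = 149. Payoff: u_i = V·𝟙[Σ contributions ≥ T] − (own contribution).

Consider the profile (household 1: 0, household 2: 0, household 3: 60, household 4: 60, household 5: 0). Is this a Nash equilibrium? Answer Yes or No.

Total = 120 ≥ 90: provided.
Household 1 (pledges 0, payoff 149): pledging 20 → total 140, payoff 129. No gain.
Household 2 (pledges 0, payoff 149): pledging 30 → total 150, payoff 119. No gain.
Household 3 (pledges 60, payoff 89): dropping to 0 → total 60, payoff 0. No gain.
Household 4 (pledges 60, payoff 89): dropping to 0 → total 60, payoff 0. No gain.
Household 5 (pledges 0, payoff 149): pledging 60 → total 180, payoff 89. No gain.

Yes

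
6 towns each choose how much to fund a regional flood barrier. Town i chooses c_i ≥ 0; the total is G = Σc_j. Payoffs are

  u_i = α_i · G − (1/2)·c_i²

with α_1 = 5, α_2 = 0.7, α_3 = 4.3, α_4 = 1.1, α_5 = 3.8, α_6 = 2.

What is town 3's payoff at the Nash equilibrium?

Town i's FOC: ∂u_i/∂c_i = α_i − c_i = 0, so c_i* = α_i.
NE contributions = (5, 0.7, 4.3, 1.1, 3.8, 2); G = 16.9.
u_3 = α_3·G − ½·(c_3)² = 4.3·16.9 − ½·4.3² = 63.425.

63.425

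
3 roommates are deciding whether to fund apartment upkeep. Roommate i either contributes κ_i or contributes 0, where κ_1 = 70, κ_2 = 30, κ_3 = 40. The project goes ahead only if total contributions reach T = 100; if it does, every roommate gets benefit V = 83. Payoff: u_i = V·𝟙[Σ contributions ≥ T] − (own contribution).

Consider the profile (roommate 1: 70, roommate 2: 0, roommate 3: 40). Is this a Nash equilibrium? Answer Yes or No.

Yes

Total = 110 ≥ 100: provided.
Roommate 1 (pledges 70, payoff 13): dropping to 0 → total 40, payoff 0. No gain.
Roommate 2 (pledges 0, payoff 83): pledging 30 → total 140, payoff 53. No gain.
Roommate 3 (pledges 40, payoff 43): dropping to 0 → total 70, payoff 0. No gain.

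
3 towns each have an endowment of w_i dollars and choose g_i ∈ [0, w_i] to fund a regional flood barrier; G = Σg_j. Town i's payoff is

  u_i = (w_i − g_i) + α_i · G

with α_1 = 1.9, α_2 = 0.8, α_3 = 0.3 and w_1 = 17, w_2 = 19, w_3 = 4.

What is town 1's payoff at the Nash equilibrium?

32.3

∂u_i/∂g_i = α_i − 1, so town i contributes w_i if α_i > 1, else 0.
α_i > 1 for i ∈ {1}; NE contributions (17, 0, 0), G = 17.
u_1 = (17 − 17) + 1.9·17 = 32.3.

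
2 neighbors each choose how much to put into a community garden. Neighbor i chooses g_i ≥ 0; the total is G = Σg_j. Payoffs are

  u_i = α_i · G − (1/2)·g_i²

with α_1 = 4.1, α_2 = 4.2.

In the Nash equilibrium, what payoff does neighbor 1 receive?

25.625

Neighbor i's FOC: ∂u_i/∂g_i = α_i − g_i = 0, so g_i* = α_i.
NE contributions = (4.1, 4.2); G = 8.3.
u_1 = α_1·G − ½·(g_1)² = 4.1·8.3 − ½·4.1² = 25.625.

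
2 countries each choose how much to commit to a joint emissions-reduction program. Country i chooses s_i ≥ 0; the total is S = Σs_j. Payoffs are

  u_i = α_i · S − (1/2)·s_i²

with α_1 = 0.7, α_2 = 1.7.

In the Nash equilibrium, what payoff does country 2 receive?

2.635

Country i's FOC: ∂u_i/∂s_i = α_i − s_i = 0, so s_i* = α_i.
NE contributions = (0.7, 1.7); S = 2.4.
u_2 = α_2·S − ½·(s_2)² = 1.7·2.4 − ½·1.7² = 2.635.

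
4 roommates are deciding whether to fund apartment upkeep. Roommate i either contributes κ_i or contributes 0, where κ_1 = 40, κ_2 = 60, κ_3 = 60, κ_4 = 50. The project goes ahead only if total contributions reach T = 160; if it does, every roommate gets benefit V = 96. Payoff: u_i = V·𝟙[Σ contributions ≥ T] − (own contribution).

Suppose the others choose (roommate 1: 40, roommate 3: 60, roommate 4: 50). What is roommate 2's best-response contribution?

Others' total = 150. Contributing 60 brings total to 210 ≥ 160: gain V − κ_2 = 36.
Best response: 60.

60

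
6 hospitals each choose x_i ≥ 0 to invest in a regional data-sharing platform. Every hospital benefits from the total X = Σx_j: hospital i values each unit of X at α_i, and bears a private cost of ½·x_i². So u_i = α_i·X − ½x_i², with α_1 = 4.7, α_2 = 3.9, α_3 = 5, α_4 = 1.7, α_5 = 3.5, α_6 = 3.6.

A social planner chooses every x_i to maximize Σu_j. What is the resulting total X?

Planner FOC: ∂(Σu_j)/∂x_i = (Σα_j) − x_i = 0, so x_i^SO = Σα_j = 22.4 for every i; X^SO = 134.4.

134.4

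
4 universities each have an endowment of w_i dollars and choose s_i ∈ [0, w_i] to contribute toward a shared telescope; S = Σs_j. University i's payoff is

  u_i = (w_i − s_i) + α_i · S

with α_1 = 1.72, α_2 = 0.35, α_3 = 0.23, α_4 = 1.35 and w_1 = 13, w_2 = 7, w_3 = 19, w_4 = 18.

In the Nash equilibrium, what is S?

31

∂u_i/∂s_i = α_i − 1, so university i contributes w_i if α_i > 1, else 0.
α_i > 1 for i ∈ {1, 4}; NE contributions (13, 0, 0, 18), S = 31.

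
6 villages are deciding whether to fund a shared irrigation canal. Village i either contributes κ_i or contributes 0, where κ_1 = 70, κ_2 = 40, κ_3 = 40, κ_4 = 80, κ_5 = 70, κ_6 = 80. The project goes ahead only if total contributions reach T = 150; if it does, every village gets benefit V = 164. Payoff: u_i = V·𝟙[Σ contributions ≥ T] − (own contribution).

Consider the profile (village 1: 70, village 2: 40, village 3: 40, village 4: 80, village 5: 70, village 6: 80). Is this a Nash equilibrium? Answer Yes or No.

Total = 380 ≥ 150: provided.
Village 1 (pledges 70, payoff 94): dropping to 0 → total 310, payoff 164. Profitable deviation.

No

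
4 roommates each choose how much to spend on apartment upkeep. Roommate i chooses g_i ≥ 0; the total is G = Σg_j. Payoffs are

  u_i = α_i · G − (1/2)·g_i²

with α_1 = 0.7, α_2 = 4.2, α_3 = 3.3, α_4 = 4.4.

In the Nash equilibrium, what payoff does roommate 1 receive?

Roommate i's FOC: ∂u_i/∂g_i = α_i − g_i = 0, so g_i* = α_i.
NE contributions = (0.7, 4.2, 3.3, 4.4); G = 12.6.
u_1 = α_1·G − ½·(g_1)² = 0.7·12.6 − ½·0.7² = 8.575.

8.575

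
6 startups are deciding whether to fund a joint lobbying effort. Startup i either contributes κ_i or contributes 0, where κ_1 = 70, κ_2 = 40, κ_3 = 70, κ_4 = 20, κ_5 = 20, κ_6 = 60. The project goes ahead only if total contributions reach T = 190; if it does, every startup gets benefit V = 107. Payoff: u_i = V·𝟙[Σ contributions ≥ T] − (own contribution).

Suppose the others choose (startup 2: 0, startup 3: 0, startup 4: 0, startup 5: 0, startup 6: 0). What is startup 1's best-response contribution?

Others' total = 0. Even contributing 70 gives 70 < 190: no benefit either way.
Best response: 0.

0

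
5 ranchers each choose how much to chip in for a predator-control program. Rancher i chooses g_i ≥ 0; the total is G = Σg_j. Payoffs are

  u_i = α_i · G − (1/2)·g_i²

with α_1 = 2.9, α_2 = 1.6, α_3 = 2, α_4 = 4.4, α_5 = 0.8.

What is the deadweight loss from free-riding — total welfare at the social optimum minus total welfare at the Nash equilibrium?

222.82

Rancher i's FOC: ∂u_i/∂g_i = α_i − g_i = 0, so g_i* = α_i.
NE contributions = (2.9, 1.6, 2, 4.4, 0.8); G = 11.7.
W^NE = (Σα)·G − ½Σα_i² = 11.7² − ½·34.97 = 119.405.
Planner sets g_i = Σα_j = 11.7 for every i, so G^SO = 5·11.7 = 58.5.
W^SO = (Σα)·G^SO − ½·5·(Σα)² = (5/2)·11.7² = 342.225.
Deadweight loss = W^SO − W^NE = 222.82.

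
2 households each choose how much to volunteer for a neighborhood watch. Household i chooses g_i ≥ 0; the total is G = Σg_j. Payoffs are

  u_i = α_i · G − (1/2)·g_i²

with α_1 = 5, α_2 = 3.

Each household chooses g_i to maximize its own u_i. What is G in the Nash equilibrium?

8

Household i's FOC: ∂u_i/∂g_i = α_i − g_i = 0, so g_i* = α_i.
NE contributions = (5, 3); G = 8.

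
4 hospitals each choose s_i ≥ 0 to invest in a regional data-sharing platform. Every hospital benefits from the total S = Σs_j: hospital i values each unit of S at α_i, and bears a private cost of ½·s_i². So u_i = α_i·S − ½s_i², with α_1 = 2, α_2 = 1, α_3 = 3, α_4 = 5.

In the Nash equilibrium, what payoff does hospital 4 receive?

Hospital i's FOC: ∂u_i/∂s_i = α_i − s_i = 0, so s_i* = α_i.
NE contributions = (2, 1, 3, 5); S = 11.
u_4 = α_4·S − ½·(s_4)² = 5·11 − ½·5² = 42.5.

42.5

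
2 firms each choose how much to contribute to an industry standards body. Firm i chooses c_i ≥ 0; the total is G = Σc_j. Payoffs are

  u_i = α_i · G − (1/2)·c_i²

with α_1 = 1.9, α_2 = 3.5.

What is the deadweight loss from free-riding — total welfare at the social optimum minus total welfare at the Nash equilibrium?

7.93

Firm i's FOC: ∂u_i/∂c_i = α_i − c_i = 0, so c_i* = α_i.
NE contributions = (1.9, 3.5); G = 5.4.
W^NE = (Σα)·G − ½Σα_i² = 5.4² − ½·15.86 = 21.23.
Planner sets c_i = Σα_j = 5.4 for every i, so G^SO = 2·5.4 = 10.8.
W^SO = (Σα)·G^SO − ½·2·(Σα)² = (2/2)·5.4² = 29.16.
Deadweight loss = W^SO − W^NE = 7.93.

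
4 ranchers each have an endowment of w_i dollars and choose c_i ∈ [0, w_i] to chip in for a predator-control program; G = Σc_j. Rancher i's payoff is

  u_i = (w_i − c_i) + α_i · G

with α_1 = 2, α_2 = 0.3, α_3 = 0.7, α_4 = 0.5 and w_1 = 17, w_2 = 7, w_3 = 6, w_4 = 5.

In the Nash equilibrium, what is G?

∂u_i/∂c_i = α_i − 1, so rancher i contributes w_i if α_i > 1, else 0.
α_i > 1 for i ∈ {1}; NE contributions (17, 0, 0, 0), G = 17.

17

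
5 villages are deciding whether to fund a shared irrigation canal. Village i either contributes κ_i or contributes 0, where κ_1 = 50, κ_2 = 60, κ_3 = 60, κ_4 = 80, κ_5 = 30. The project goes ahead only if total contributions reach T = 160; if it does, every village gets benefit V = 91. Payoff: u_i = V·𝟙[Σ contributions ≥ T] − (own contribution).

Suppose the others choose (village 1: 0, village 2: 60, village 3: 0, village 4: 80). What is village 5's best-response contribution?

Others' total = 140. Contributing 30 brings total to 170 ≥ 160: gain V − κ_5 = 61.
Best response: 30.

30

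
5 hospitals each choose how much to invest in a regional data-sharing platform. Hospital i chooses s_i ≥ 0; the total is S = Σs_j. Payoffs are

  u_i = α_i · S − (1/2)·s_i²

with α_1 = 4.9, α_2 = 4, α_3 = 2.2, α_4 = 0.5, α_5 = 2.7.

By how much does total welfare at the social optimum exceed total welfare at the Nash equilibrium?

332.93

Hospital i's FOC: ∂u_i/∂s_i = α_i − s_i = 0, so s_i* = α_i.
NE contributions = (4.9, 4, 2.2, 0.5, 2.7); S = 14.3.
W^NE = (Σα)·S − ½Σα_i² = 14.3² − ½·52.39 = 178.295.
Planner sets s_i = Σα_j = 14.3 for every i, so S^SO = 5·14.3 = 71.5.
W^SO = (Σα)·S^SO − ½·5·(Σα)² = (5/2)·14.3² = 511.225.
Deadweight loss = W^SO − W^NE = 332.93.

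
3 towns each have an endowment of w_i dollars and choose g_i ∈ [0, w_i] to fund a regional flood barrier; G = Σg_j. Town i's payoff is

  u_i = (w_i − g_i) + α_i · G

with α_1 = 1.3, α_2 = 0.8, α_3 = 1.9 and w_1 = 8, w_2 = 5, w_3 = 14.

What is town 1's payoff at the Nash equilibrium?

∂u_i/∂g_i = α_i − 1, so town i contributes w_i if α_i > 1, else 0.
α_i > 1 for i ∈ {1, 3}; NE contributions (8, 0, 14), G = 22.
u_1 = (8 − 8) + 1.3·22 = 28.6.

28.6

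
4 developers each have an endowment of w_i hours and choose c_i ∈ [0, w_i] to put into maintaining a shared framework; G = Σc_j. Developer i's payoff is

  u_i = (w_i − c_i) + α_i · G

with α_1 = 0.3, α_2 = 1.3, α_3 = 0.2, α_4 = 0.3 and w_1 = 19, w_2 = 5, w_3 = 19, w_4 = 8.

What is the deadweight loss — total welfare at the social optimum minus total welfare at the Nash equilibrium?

50.6

∂u_i/∂c_i = α_i − 1, so developer i contributes w_i if α_i > 1, else 0.
α_i > 1 for i ∈ {2}; NE contributions (0, 5, 0, 0), G = 5.
W^NE = Σw_i − G^NE + (Σα_i)·G^NE = 51 + 1.1·5 = 56.5.
Planner: ∂(Σu_j)/∂c_i = Σα_j − 1 = 1.1 > 0, so everyone contributes w_i; G^SO = 51, W^SO = 51 + 1.1·51 = 107.1.
Deadweight loss = 50.6.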